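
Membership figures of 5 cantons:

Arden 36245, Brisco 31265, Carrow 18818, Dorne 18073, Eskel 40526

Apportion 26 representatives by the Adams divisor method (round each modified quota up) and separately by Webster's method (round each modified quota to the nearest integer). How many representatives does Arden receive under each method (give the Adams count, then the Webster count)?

Adams: Arden 6, Brisco 6, Carrow 4, Dorne 3, Eskel 7.
Webster: Arden 7, Brisco 6, Carrow 3, Dorne 3, Eskel 7.
Arden gets 6 under Adams and 7 under Webster.

6 and 7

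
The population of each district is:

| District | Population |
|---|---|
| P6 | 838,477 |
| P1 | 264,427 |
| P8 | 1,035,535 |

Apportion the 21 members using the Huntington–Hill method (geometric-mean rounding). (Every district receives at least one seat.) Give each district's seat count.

With divisor 103384: modified quotas P6 8.110, P1 2.558, P8 10.016.
Geometric-mean thresholds: P6 √(8·9)=8.485, P1 √(2·3)=2.449, P8 √(10·11)=10.488.
Each quota rounded against its threshold gives P6 8, P1 3, P8 10 (total 21).

P6 8, P1 3, P8 10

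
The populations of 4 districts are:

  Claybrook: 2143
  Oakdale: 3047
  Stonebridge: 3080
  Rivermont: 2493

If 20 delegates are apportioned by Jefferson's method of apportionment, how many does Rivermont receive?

4

Standard divisor 10763/20 ≈ 538.15; standard quotas: Claybrook 3.982, Oakdale 5.662, Stonebridge 5.723, Rivermont 4.633.
Rounding down gives 3, 5, 5, 4 = 17 seats, so the divisor must be adjusted.
With modified divisor 503: modified quotas Claybrook 4.260, Oakdale 6.058, Stonebridge 6.123, Rivermont 4.956.
Rounding down: Claybrook 4, Oakdale 6, Stonebridge 6, Rivermont 4 (total 20).
Rivermont receives 4.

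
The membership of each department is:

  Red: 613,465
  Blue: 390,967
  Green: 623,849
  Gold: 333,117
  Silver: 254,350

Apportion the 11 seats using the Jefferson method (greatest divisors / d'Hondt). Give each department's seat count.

Standard divisor 2215748/11 ≈ 201431.636; standard quotas: Red 3.046, Blue 1.941, Green 3.097, Gold 1.654, Silver 1.263.
Rounding down gives 3, 1, 3, 1, 1 = 9 seats, so the divisor must be adjusted.
With modified divisor 161300: modified quotas Red 3.803, Blue 2.424, Green 3.868, Gold 2.065, Silver 1.577.
Rounding down: Red 3, Blue 2, Green 3, Gold 2, Silver 1 (total 11).

Red 3, Blue 2, Green 3, Gold 2, Silver 1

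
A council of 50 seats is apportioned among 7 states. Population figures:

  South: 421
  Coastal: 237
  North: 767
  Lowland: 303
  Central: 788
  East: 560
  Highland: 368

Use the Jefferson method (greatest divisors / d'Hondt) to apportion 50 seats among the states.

Standard divisor 3444/50 ≈ 68.88; standard quotas: South 6.112, Coastal 3.441, North 11.135, Lowland 4.399, Central 11.440, East 8.130, Highland 5.343.
Rounding down gives 6, 3, 11, 4, 11, 8, 5 = 48 seats, so the divisor must be adjusted.
With modified divisor 63: modified quotas South 6.683, Coastal 3.762, North 12.175, Lowland 4.810, Central 12.508, East 8.889, Highland 5.841.
Rounding down: South 6, Coastal 3, North 12, Lowland 4, Central 12, East 8, Highland 5 (total 50).

South: 6, Coastal: 3, North: 12, Lowland: 4, Central: 12, East: 8, Highland: 5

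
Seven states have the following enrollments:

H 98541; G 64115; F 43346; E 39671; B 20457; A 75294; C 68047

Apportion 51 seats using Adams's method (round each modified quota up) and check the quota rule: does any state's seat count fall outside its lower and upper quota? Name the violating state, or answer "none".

Standard quotas: H 12.273, G 7.986, F 5.399, E 4.941, B 2.548, A 9.378, C 8.475.
Adams allocation: H 12, G 8, F 6, E 5, B 3, A 9, C 8.
Every allocation lies between the lower and upper quota.

none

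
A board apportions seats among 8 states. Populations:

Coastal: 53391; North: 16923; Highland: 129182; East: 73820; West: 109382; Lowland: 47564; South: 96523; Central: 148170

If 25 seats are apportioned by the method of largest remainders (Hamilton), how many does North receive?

The standard divisor is 674955/25 ≈ 26998.2.
Standard quotas: Coastal 1.9776, North 0.6268, Highland 4.7848, East 2.7343, West 4.0515, Lowland 1.7617, South 3.5752, Central 5.4881.
Lower quotas: Coastal 1, North 0, Highland 4, East 2, West 4, Lowland 1, South 3, Central 5 (sum 20, leaving 5 seats).
Remainders in descending order: Coastal 0.9776, Highland 0.7848, Lowland 0.7617, East 0.7343, North 0.6268, South 0.5752, Central 0.4881, West 0.0515.
The surplus seats go to Coastal, Highland, Lowland, East, North.
North receives 1.

1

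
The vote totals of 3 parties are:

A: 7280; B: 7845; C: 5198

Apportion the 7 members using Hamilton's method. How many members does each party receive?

A 2; B 3; C 2

Total 20323; standard divisor 20323/7 ≈ 2903.286.
Standard quotas: A 2.5075, B 2.7021, C 1.7904.
Lower quotas: A 2, B 2, C 1 (sum 5, leaving 2 seats).
Remainders in descending order: C 0.7904, B 0.7021, A 0.5075.
The surplus seats go to C, B.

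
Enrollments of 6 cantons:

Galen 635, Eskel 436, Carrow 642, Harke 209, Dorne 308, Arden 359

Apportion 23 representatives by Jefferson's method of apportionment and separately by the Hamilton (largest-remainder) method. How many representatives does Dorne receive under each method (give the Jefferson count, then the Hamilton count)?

2 and 3

Jefferson: Galen 6, Eskel 4, Carrow 6, Harke 2, Dorne 2, Arden 3.
Hamilton: Galen 5, Eskel 4, Carrow 6, Harke 2, Dorne 3, Arden 3.
Dorne gets 2 under Jefferson and 3 under Hamilton.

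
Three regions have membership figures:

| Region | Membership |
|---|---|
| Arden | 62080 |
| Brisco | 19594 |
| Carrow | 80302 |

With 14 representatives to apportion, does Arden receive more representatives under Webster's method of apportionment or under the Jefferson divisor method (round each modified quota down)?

Webster: Arden 5, Brisco 2, Carrow 7.
Jefferson: Arden 6, Brisco 1, Carrow 7.
Arden gets 5 under Webster and 6 under Jefferson.

Jefferson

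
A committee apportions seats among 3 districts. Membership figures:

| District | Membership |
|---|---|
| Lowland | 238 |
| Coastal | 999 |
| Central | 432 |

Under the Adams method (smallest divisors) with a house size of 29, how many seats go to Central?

Standard divisor 1669/29 ≈ 57.552; standard quotas: Lowland 4.135, Coastal 17.358, Central 7.506.
Rounding up gives 5, 18, 8 = 31 seats, so the divisor must be adjusted.
With modified divisor 60: modified quotas Lowland 3.967, Coastal 16.650, Central 7.200.
Rounding up: Lowland 4, Coastal 17, Central 8 (total 29).
Central receives 8.

8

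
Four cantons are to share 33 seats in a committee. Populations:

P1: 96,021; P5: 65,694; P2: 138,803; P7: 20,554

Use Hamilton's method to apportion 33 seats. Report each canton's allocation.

The standard divisor is 321072/33 ≈ 9729.455.
Standard quotas: P1 9.8691, P5 6.7521, P2 14.2663, P7 2.1126.
Lower quotas: P1 9, P5 6, P2 14, P7 2 (sum 31, leaving 2 seats).
Remainders in descending order: P1 0.8691, P5 0.7521, P2 0.2663, P7 0.1126.
The surplus seats go to P1, P5.

P1 10, P5 7, P2 14, P7 2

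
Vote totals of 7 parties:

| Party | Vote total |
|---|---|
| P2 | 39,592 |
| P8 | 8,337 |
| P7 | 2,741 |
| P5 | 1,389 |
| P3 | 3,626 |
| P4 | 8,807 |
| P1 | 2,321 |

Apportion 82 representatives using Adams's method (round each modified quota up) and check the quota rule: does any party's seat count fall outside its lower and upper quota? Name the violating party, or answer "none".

Standard quotas: P2 48.592, P8 10.232, P7 3.364, P5 1.705, P3 4.450, P4 10.809, P1 2.849.
Adams allocation: P2 47, P8 10, P7 4, P5 2, P3 5, P4 11, P1 3.
P2 has quota 48.592 (lower 48, upper 49) but receives 47 — outside the quota interval.

P2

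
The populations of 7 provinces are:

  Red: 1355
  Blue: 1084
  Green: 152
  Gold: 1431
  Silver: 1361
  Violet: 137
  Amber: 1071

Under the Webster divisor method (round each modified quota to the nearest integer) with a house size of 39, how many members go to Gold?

Standard divisor 6591/39 ≈ 169; standard quotas: Red 8.018, Blue 6.414, Green 0.899, Gold 8.467, Silver 8.053, Violet 0.811, Amber 6.337.
Rounding to the nearest integer gives 8, 6, 1, 8, 8, 1, 6 = 38 seats, so the divisor must be adjusted.
With modified divisor 167.6: modified quotas Red 8.085, Blue 6.468, Green 0.907, Gold 8.538, Silver 8.121, Violet 0.817, Amber 6.390.
Rounding to the nearest integer: Red 8, Blue 6, Green 1, Gold 9, Silver 8, Violet 1, Amber 6 (total 39).
Gold receives 9.

9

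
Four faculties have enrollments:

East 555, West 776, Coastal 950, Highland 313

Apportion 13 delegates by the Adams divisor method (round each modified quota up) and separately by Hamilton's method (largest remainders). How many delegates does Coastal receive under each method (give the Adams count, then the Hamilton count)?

4 and 5

Adams: East 3, West 4, Coastal 4, Highland 2.
Hamilton: East 3, West 4, Coastal 5, Highland 1.
Coastal gets 4 under Adams and 5 under Hamilton.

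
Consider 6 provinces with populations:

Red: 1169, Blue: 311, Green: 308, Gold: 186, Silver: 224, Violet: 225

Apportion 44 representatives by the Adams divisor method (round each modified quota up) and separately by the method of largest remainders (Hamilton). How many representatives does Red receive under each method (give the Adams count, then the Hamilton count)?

20 and 21

Adams: Red 20, Blue 6, Green 6, Gold 4, Silver 4, Violet 4.
Hamilton: Red 21, Blue 6, Green 6, Gold 3, Silver 4, Violet 4.
Red gets 20 under Adams and 21 under Hamilton.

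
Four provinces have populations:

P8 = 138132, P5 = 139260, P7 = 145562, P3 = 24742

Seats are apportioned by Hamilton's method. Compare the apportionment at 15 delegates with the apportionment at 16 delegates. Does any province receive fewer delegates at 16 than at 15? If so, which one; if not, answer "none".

none

At 15 seats: P8 4, P5 5, P7 5, P3 1.
At 16 seats: P8 5, P5 5, P7 5, P3 1.
No province's allocation decreased.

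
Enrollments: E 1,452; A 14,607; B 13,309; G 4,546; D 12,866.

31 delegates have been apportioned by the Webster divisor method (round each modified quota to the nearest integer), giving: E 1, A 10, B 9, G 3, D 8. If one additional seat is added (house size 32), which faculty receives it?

Priority for the next seat is population ÷ (current seats + 0.5).
Priorities: E 968.000, A 1391.143, B 1400.947, G 1298.857, D 1513.647.
Highest priority: D.

D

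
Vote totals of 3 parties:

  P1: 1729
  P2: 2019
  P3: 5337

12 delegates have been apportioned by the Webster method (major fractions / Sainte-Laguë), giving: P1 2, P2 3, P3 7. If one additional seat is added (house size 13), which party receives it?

Priority for the next seat is population ÷ (current seats + 0.5).
Priorities: P1 691.600, P2 576.857, P3 711.600.
Highest priority: P3.

P3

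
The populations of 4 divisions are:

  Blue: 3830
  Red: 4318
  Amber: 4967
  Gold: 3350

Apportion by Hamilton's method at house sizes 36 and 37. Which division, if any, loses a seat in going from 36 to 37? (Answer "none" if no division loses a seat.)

none

At 36 seats: Blue 8, Red 10, Amber 11, Gold 7.
At 37 seats: Blue 9, Red 10, Amber 11, Gold 7.
No division's allocation decreased.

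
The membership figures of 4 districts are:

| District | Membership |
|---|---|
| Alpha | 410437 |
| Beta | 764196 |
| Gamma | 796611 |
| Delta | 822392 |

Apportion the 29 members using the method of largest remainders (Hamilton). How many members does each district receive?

Alpha 4, Beta 8, Gamma 8, Delta 9

The standard divisor is 2793636/29 ≈ 96332.276.
Standard quotas: Alpha 4.2606, Beta 7.9329, Gamma 8.2694, Delta 8.5370.
Lower quotas: Alpha 4, Beta 7, Gamma 8, Delta 8 (sum 27, leaving 2 seats).
Remainders in descending order: Beta 0.9329, Delta 0.5370, Gamma 0.2694, Alpha 0.2606.
Largest remainders: Beta, Delta receive the extra seats.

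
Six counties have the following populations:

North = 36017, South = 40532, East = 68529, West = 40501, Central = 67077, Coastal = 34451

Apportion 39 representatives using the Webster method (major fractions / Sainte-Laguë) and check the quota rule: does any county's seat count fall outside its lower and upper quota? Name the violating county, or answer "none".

Standard quotas: North 4.892, South 5.506, East 9.309, West 5.502, Central 9.112, Coastal 4.680.
Webster allocation: North 5, South 6, East 9, West 5, Central 9, Coastal 5.
Every allocation lies between the lower and upper quota.

none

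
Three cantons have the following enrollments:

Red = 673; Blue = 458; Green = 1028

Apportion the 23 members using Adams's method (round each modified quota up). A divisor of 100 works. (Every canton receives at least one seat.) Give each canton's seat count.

Red 7, Blue 5, Green 11

With modified divisor 100: modified quotas Red 6.730, Blue 4.580, Green 10.280.
Rounding up: Red 7, Blue 5, Green 11 (total 23).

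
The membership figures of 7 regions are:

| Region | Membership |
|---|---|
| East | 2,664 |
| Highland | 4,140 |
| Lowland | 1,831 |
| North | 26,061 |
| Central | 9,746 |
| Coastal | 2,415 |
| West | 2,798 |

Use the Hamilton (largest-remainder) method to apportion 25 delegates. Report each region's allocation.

East=1; Highland=2; Lowland=1; North=13; Central=5; Coastal=1; West=2

Total 49655; standard divisor 49655/25 ≈ 1986.2.
Standard quotas: East 1.3413, Highland 2.0844, Lowland 0.9219, North 13.1210, Central 4.9069, Coastal 1.2159, West 1.4087.
Lower quotas: East 1, Highland 2, Lowland 0, North 13, Central 4, Coastal 1, West 1 (sum 22, leaving 3 seats).
Remainders in descending order: Lowland 0.9219, Central 0.9069, West 0.4087, East 0.3413, Coastal 0.2159, North 0.1210, Highland 0.0844.
Largest remainders: Lowland, Central, West receive the extra seats.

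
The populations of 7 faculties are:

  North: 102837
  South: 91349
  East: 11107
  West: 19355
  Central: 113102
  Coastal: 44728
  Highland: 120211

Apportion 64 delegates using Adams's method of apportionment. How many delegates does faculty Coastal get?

Standard divisor 502689/64 ≈ 7854.516; standard quotas: North 13.093, South 11.630, East 1.414, West 2.464, Central 14.400, Coastal 5.695, Highland 15.305.
Rounding up gives 14, 12, 2, 3, 15, 6, 16 = 68 seats, so the divisor must be adjusted.
With modified divisor 8400: modified quotas North 12.242, South 10.875, East 1.322, West 2.304, Central 13.465, Coastal 5.325, Highland 14.311.
Rounding up: North 13, South 11, East 2, West 3, Central 14, Coastal 6, Highland 15 (total 64).
Coastal receives 6.

6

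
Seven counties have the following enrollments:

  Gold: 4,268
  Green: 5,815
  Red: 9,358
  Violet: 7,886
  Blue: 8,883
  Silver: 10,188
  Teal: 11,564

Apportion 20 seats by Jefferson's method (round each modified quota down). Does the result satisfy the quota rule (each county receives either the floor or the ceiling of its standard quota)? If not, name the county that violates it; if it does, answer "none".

Standard quotas: Gold 1.473, Green 2.006, Red 3.229, Violet 2.721, Blue 3.065, Silver 3.515, Teal 3.990.
Jefferson allocation: Gold 1, Green 2, Red 3, Violet 3, Blue 3, Silver 4, Teal 4.
Every allocation lies between the lower and upper quota.

none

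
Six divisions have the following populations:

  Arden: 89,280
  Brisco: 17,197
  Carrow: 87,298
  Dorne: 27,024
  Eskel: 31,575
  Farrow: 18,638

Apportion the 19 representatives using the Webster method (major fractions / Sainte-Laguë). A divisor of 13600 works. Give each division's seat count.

With modified divisor 13600: modified quotas Arden 6.565, Brisco 1.264, Carrow 6.419, Dorne 1.987, Eskel 2.322, Farrow 1.370.
Rounding to the nearest integer: Arden 7, Brisco 1, Carrow 6, Dorne 2, Eskel 2, Farrow 1 (total 19).

Arden=7, Brisco=1, Carrow=6, Dorne=2, Eskel=2, Farrow=1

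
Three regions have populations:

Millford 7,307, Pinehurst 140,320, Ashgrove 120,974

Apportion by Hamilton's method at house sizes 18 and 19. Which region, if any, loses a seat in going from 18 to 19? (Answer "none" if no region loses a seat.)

At 18 seats: Millford 1, Pinehurst 9, Ashgrove 8.
At 19 seats: Millford 0, Pinehurst 10, Ashgrove 9.
Millford drops from 1 to 0.

Millford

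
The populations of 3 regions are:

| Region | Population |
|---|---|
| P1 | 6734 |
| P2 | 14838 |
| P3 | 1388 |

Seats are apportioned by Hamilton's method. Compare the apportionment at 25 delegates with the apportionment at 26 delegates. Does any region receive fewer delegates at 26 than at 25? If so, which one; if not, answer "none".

At 25 seats: P1 7, P2 16, P3 2.
At 26 seats: P1 8, P2 17, P3 1.
P3 drops from 2 to 1.

P3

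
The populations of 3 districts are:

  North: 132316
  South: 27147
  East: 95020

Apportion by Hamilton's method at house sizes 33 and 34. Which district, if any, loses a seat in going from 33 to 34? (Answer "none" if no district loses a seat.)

At 33 seats: North 17, South 4, East 12.
At 34 seats: North 18, South 3, East 13.
South drops from 4 to 3.

South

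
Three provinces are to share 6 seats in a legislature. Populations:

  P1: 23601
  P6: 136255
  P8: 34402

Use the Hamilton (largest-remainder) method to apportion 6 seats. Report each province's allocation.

P1 1, P6 4, P8 1

Standard divisor: 194258 ÷ 6 ≈ 32376.333.
Standard quotas: P1 0.7290, P6 4.2085, P8 1.0626.
Lower quotas: P1 0, P6 4, P8 1 (sum 5, leaving 1 seat).
Remainders in descending order: P1 0.7290, P6 0.2085, P8 0.0626.
Largest remainder: P1 receives the extra seat.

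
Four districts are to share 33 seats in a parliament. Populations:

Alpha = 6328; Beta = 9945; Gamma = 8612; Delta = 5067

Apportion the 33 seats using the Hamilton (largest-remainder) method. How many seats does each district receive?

Standard divisor: 29952 ÷ 33 ≈ 907.636.
Standard quotas: Alpha 6.9720, Beta 10.9570, Gamma 9.4884, Delta 5.5826.
Lower quotas: Alpha 6, Beta 10, Gamma 9, Delta 5 (sum 30, leaving 3 seats).
Remainders in descending order: Alpha 0.9720, Beta 0.9570, Delta 0.5826, Gamma 0.4884.
Largest remainders: Alpha, Beta, Delta receive the extra seats.

Alpha=7; Beta=11; Gamma=9; Delta=6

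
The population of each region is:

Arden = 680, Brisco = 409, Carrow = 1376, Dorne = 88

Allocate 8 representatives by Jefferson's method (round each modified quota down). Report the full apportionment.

Standard divisor 2553/8 ≈ 319.125; standard quotas: Arden 2.131, Brisco 1.282, Carrow 4.312, Dorne 0.276.
Rounding down gives 2, 1, 4, 0 = 7 seats, so the divisor must be adjusted.
With modified divisor 250: modified quotas Arden 2.720, Brisco 1.636, Carrow 5.504, Dorne 0.352.
Rounding down: Arden 2, Brisco 1, Carrow 5, Dorne 0 (total 8).

Arden 2; Brisco 1; Carrow 5; Dorne 0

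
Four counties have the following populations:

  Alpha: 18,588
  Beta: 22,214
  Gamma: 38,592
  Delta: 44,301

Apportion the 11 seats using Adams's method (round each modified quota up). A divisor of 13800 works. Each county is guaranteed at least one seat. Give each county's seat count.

With modified divisor 13800: modified quotas Alpha 1.347, Beta 1.610, Gamma 2.797, Delta 3.210.
Rounding up: Alpha 2, Beta 2, Gamma 3, Delta 4 (total 11).

Alpha: 2, Beta: 2, Gamma: 3, Delta: 4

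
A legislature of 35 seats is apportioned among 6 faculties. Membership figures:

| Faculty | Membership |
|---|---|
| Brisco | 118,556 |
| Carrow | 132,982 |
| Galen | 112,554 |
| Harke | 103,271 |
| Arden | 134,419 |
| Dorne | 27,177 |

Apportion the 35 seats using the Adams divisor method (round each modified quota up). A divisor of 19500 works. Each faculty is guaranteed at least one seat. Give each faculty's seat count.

Brisco: 7; Carrow: 7; Galen: 6; Harke: 6; Arden: 7; Dorne: 2

With modified divisor 19500: modified quotas Brisco 6.080, Carrow 6.820, Galen 5.772, Harke 5.296, Arden 6.893, Dorne 1.394.
Rounding up: Brisco 7, Carrow 7, Galen 6, Harke 6, Arden 7, Dorne 2 (total 35).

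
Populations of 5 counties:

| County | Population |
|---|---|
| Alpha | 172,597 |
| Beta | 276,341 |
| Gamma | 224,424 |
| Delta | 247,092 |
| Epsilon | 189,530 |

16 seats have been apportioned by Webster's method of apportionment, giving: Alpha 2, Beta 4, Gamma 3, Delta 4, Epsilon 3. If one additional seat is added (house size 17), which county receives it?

Alpha

Priority for the next seat is population ÷ (current seats + 0.5).
Priorities: Alpha 69038.800, Beta 61409.111, Gamma 64121.143, Delta 54909.333, Epsilon 54151.429.
Highest priority: Alpha.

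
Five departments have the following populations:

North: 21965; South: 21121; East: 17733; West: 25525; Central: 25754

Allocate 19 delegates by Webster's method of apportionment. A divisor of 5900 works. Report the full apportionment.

North 4; South 4; East 3; West 4; Central 4

With modified divisor 5900: modified quotas North 3.723, South 3.580, East 3.006, West 4.326, Central 4.365.
Rounding to the nearest integer: North 4, South 4, East 3, West 4, Central 4 (total 19).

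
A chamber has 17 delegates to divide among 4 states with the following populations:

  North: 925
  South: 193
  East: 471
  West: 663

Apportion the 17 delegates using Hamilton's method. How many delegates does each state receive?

North 7, South 1, East 4, West 5

Total 2252; standard divisor 2252/17 ≈ 132.471.
Standard quotas: North 6.983, South 1.457, East 3.556, West 5.005.
Lower quotas: North 6, South 1, East 3, West 5 (sum 15, leaving 2 seats).
Remainders in descending order: North 0.983, East 0.556, South 0.457, West 0.005.
The surplus seats go to North, East.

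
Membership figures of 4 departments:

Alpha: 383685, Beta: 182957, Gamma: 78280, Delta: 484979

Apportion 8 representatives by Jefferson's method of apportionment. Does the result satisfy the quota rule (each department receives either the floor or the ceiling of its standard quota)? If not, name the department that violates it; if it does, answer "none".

Standard quotas: Alpha 2.717, Beta 1.295, Gamma 0.554, Delta 3.434.
Jefferson allocation: Alpha 3, Beta 1, Gamma 0, Delta 4.
Every allocation lies between the lower and upper quota.

none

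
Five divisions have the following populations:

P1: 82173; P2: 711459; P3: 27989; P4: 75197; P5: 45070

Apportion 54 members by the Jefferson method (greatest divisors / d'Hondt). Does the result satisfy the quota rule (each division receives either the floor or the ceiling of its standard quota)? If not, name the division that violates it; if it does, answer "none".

P2

Standard quotas: P1 4.711, P2 40.789, P3 1.605, P4 4.311, P5 2.584.
Jefferson allocation: P1 4, P2 43, P3 1, P4 4, P5 2.
P2 has quota 40.789 (lower 40, upper 41) but receives 43 — outside the quota interval.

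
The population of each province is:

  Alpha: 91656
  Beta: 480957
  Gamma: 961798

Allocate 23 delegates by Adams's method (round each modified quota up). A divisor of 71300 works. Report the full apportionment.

With modified divisor 71300: modified quotas Alpha 1.285, Beta 6.746, Gamma 13.489.
Rounding up: Alpha 2, Beta 7, Gamma 14 (total 23).

Alpha: 2; Beta: 7; Gamma: 14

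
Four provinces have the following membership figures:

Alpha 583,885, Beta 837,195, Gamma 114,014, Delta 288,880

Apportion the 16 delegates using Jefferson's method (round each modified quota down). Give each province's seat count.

Alpha 5, Beta 8, Gamma 1, Delta 2

Standard divisor 1823974/16 ≈ 113998.375; standard quotas: Alpha 5.122, Beta 7.344, Gamma 1.000, Delta 2.534.
Rounding down gives 5, 7, 1, 2 = 15 seats, so the divisor must be adjusted.
With modified divisor 101000: modified quotas Alpha 5.781, Beta 8.289, Gamma 1.129, Delta 2.860.
Rounding down: Alpha 5, Beta 8, Gamma 1, Delta 2 (total 16).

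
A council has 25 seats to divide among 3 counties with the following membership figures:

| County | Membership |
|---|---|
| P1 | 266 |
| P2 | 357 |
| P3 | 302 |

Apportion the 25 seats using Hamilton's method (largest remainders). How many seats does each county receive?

Standard divisor: 925 ÷ 25 = 37.
Standard quotas: P1 7.189, P2 9.649, P3 8.162.
Lower quotas: P1 7, P2 9, P3 8 (sum 24, leaving 1 seat).
Remainders in descending order: P2 0.649, P1 0.189, P3 0.162.
The surplus seat goes to P2.

P1 7, P2 10, P3 8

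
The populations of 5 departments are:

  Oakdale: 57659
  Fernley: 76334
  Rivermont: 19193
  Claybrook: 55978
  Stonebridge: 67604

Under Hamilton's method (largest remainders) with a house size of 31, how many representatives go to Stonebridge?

8

Total 276768; standard divisor 276768/31 = 8928.
Standard quotas: Oakdale 6.4582, Fernley 8.5500, Rivermont 2.1498, Claybrook 6.2699, Stonebridge 7.5721.
Lower quotas: Oakdale 6, Fernley 8, Rivermont 2, Claybrook 6, Stonebridge 7 (sum 29, leaving 2 seats).
Remainders in descending order: Stonebridge 0.5721, Fernley 0.5500, Oakdale 0.4582, Claybrook 0.2699, Rivermont 0.1498.
The surplus seats go to Stonebridge, Fernley.
Stonebridge receives 8.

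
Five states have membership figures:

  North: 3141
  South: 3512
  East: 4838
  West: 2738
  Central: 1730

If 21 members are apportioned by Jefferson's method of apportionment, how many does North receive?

4

Standard divisor 15959/21 ≈ 759.952; standard quotas: North 4.133, South 4.621, East 6.366, West 3.603, Central 2.276.
Rounding down gives 4, 4, 6, 3, 2 = 19 seats, so the divisor must be adjusted.
With modified divisor 688: modified quotas North 4.565, South 5.105, East 7.032, West 3.980, Central 2.515.
Rounding down: North 4, South 5, East 7, West 3, Central 2 (total 21).
North receives 4.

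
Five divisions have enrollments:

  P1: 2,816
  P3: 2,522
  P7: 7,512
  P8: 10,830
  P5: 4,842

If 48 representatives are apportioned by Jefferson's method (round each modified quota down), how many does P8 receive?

19

Standard divisor 28522/48 ≈ 594.208; standard quotas: P1 4.739, P3 4.244, P7 12.642, P8 18.226, P5 8.149.
Rounding down gives 4, 4, 12, 18, 8 = 46 seats, so the divisor must be adjusted.
With modified divisor 567: modified quotas P1 4.966, P3 4.448, P7 13.249, P8 19.101, P5 8.540.
Rounding down: P1 4, P3 4, P7 13, P8 19, P5 8 (total 48).
P8 receives 19.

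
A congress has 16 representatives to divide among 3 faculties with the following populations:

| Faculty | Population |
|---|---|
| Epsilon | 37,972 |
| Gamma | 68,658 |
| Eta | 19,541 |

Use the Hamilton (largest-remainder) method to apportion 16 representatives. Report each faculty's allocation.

Epsilon 5, Gamma 9, Eta 2

Standard divisor: 126171 ÷ 16 ≈ 7885.688.
Standard quotas: Epsilon 4.8153, Gamma 8.7067, Eta 2.4780.
Lower quotas: Epsilon 4, Gamma 8, Eta 2 (sum 14, leaving 2 seats).
Remainders in descending order: Epsilon 0.8153, Gamma 0.7067, Eta 0.4780.
Largest remainders: Epsilon, Gamma receive the extra seats.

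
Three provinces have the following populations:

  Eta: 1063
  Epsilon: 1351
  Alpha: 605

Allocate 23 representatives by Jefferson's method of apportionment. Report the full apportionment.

Eta=8, Epsilon=11, Alpha=4

Standard divisor 3019/23 ≈ 131.261; standard quotas: Eta 8.098, Epsilon 10.292, Alpha 4.609.
Rounding down gives 8, 10, 4 = 22 seats, so the divisor must be adjusted.
With modified divisor 122: modified quotas Eta 8.713, Epsilon 11.074, Alpha 4.959.
Rounding down: Eta 8, Epsilon 11, Alpha 4 (total 23).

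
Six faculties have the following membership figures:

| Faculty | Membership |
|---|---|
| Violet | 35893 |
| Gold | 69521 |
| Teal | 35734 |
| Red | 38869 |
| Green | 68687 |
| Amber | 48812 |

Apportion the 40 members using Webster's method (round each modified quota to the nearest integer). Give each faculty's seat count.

Violet: 5, Gold: 9, Teal: 5, Red: 5, Green: 9, Amber: 7

Standard divisor 297516/40 ≈ 7437.9; standard quotas: Violet 4.826, Gold 9.347, Teal 4.804, Red 5.226, Green 9.235, Amber 6.563.
Rounding to the nearest integer gives Violet 5, Gold 9, Teal 5, Red 5, Green 9, Amber 7 — total 40, matching the house size, so no adjustment is needed.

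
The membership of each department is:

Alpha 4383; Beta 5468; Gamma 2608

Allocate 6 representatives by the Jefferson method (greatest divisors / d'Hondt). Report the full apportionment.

Standard divisor 12459/6 ≈ 2076.5; standard quotas: Alpha 2.111, Beta 2.633, Gamma 1.256.
Rounding down gives 2, 2, 1 = 5 seats, so the divisor must be adjusted.
With modified divisor 1600: modified quotas Alpha 2.739, Beta 3.417, Gamma 1.630.
Rounding down: Alpha 2, Beta 3, Gamma 1 (total 6).

Alpha 2, Beta 3, Gamma 1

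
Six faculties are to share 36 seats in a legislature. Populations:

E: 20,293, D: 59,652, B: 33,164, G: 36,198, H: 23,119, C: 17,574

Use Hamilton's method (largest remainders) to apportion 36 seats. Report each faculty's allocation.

E: 4, D: 11, B: 6, G: 7, H: 5, C: 3

Total 190000; standard divisor 190000/36 ≈ 5277.778.
Standard quotas: E 3.8450, D 11.3025, B 6.2837, G 6.8586, H 4.3804, C 3.3298.
Lower quotas: E 3, D 11, B 6, G 6, H 4, C 3 (sum 33, leaving 3 seats).
Remainders in descending order: G 0.8586, E 0.8450, H 0.3804, C 0.3298, D 0.3025, B 0.2837.
The surplus seats go to G, E, H.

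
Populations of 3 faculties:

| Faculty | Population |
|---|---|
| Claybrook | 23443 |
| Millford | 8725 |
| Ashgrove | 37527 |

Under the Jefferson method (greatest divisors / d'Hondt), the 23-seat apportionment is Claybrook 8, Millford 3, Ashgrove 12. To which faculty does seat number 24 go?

Ashgrove

Priority for the next seat is population ÷ (current seats + 1).
Priorities: Claybrook 2604.778, Millford 2181.250, Ashgrove 2886.692.
Highest priority: Ashgrove.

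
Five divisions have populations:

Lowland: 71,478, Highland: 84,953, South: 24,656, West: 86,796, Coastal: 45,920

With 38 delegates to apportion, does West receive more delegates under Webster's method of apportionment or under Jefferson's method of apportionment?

Webster: Lowland 9, Highland 10, South 3, West 10, Coastal 6.
Jefferson: Lowland 9, Highland 10, South 3, West 11, Coastal 5.
West gets 10 under Webster and 11 under Jefferson.

Jefferson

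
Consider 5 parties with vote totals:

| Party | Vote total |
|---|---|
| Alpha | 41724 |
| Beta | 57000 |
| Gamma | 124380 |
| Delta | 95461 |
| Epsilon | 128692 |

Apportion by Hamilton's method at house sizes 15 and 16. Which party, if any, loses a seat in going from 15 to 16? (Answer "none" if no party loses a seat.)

At 15 seats: Alpha 2, Beta 2, Gamma 4, Delta 3, Epsilon 4.
At 16 seats: Alpha 2, Beta 2, Gamma 4, Delta 3, Epsilon 5.
No party's allocation decreased.

none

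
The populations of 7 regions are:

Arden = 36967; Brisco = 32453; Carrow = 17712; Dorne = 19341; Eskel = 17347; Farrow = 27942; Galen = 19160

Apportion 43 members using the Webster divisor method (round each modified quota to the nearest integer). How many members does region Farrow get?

Standard divisor 170922/43 ≈ 3974.93; standard quotas: Arden 9.300, Brisco 8.164, Carrow 4.456, Dorne 4.866, Eskel 4.364, Farrow 7.030, Galen 4.820.
Rounding to the nearest integer gives 9, 8, 4, 5, 4, 7, 5 = 42 seats, so the divisor must be adjusted.
With modified divisor 3900: modified quotas Arden 9.479, Brisco 8.321, Carrow 4.542, Dorne 4.959, Eskel 4.448, Farrow 7.165, Galen 4.913.
Rounding to the nearest integer: Arden 9, Brisco 8, Carrow 5, Dorne 5, Eskel 4, Farrow 7, Galen 5 (total 43).
Farrow receives 7.

7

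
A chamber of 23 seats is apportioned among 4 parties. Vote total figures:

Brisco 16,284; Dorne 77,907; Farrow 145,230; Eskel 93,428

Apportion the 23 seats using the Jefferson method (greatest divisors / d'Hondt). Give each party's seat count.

Brisco=1, Dorne=5, Farrow=10, Eskel=7

Standard divisor 332849/23 ≈ 14471.696; standard quotas: Brisco 1.125, Dorne 5.383, Farrow 10.035, Eskel 6.456.
Rounding down gives 1, 5, 10, 6 = 22 seats, so the divisor must be adjusted.
With modified divisor 13300: modified quotas Brisco 1.224, Dorne 5.858, Farrow 10.920, Eskel 7.025.
Rounding down: Brisco 1, Dorne 5, Farrow 10, Eskel 7 (total 23).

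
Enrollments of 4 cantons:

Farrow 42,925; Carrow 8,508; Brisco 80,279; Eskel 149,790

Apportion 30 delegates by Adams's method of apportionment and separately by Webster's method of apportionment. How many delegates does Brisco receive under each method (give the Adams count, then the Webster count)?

Adams: Farrow 5, Carrow 1, Brisco 9, Eskel 15.
Webster: Farrow 5, Carrow 1, Brisco 8, Eskel 16.
Brisco gets 9 under Adams and 8 under Webster.

9 and 8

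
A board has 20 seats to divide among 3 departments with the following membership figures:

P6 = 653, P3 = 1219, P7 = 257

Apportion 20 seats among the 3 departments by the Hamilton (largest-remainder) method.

Total 2129; standard divisor 2129/20 ≈ 106.45.
Standard quotas: P6 6.134, P3 11.451, P7 2.414.
Lower quotas: P6 6, P3 11, P7 2 (sum 19, leaving 1 seat).
Remainders in descending order: P3 0.451, P7 0.414, P6 0.134.
Largest remainder: P3 receives the extra seat.

P6=6, P3=12, P7=2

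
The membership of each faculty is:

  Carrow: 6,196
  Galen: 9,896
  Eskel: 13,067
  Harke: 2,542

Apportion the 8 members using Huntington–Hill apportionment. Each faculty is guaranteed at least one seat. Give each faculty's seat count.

Carrow=2, Galen=2, Eskel=3, Harke=1

With divisor 4211: modified quotas Carrow 1.471, Galen 2.350, Eskel 3.103, Harke 0.604.
Geometric-mean thresholds: Carrow √(1·2)=1.414, Galen √(2·3)=2.449, Eskel √(3·4)=3.464, Harke (min 1).
Each quota rounded against its threshold gives Carrow 2, Galen 2, Eskel 3, Harke 1 (total 8).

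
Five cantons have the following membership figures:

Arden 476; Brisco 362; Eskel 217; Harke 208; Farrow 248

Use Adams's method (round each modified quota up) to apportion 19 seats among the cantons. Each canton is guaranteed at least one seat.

Standard divisor 1511/19 ≈ 79.526; standard quotas: Arden 5.985, Brisco 4.552, Eskel 2.729, Harke 2.615, Farrow 3.118.
Rounding up gives 6, 5, 3, 3, 4 = 21 seats, so the divisor must be adjusted.
With modified divisor 93: modified quotas Arden 5.118, Brisco 3.892, Eskel 2.333, Harke 2.237, Farrow 2.667.
Rounding up: Arden 6, Brisco 4, Eskel 3, Harke 3, Farrow 3 (total 19).

Arden: 6, Brisco: 4, Eskel: 3, Harke: 3, Farrow: 3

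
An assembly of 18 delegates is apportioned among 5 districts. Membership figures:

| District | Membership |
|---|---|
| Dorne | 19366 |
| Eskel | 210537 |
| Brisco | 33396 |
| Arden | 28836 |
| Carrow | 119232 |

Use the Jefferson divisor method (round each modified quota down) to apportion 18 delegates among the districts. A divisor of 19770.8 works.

With modified divisor 19770.8: modified quotas Dorne 0.980, Eskel 10.649, Brisco 1.689, Arden 1.459, Carrow 6.031.
Rounding down: Dorne 0, Eskel 10, Brisco 1, Arden 1, Carrow 6 (total 18).

Dorne: 0; Eskel: 10; Brisco: 1; Arden: 1; Carrow: 6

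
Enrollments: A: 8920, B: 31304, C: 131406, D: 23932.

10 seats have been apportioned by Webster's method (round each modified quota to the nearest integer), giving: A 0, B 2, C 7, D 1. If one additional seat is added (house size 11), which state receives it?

A

Priority for the next seat is population ÷ (current seats + 0.5).
Priorities: A 17840.000, B 12521.600, C 17520.800, D 15954.667.
Highest priority: A.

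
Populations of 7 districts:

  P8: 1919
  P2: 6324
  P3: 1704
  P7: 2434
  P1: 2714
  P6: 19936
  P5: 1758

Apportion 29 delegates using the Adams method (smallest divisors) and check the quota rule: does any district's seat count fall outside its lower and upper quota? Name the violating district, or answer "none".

P6

Standard quotas: P8 1.513, P2 4.985, P3 1.343, P7 1.919, P1 2.139, P6 15.715, P5 1.386.
Adams allocation: P8 2, P2 5, P3 2, P7 2, P1 2, P6 14, P5 2.
P6 has quota 15.715 (lower 15, upper 16) but receives 14 — outside the quota interval.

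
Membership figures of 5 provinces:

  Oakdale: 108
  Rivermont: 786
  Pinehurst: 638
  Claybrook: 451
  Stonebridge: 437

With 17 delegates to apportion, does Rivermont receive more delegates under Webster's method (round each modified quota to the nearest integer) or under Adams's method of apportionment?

Webster

Webster: Oakdale 1, Rivermont 6, Pinehurst 4, Claybrook 3, Stonebridge 3.
Adams: Oakdale 1, Rivermont 5, Pinehurst 5, Claybrook 3, Stonebridge 3.
Rivermont gets 6 under Webster and 5 under Adams.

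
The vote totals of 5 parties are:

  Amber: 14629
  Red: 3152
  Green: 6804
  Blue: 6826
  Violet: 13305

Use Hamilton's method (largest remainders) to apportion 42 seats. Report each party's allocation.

Total 44716; standard divisor 44716/42 ≈ 1064.667.
Standard quotas: Amber 13.7405, Red 2.9606, Green 6.3907, Blue 6.4114, Violet 12.4969.
Lower quotas: Amber 13, Red 2, Green 6, Blue 6, Violet 12 (sum 39, leaving 3 seats).
Remainders in descending order: Red 0.9606, Amber 0.7405, Violet 0.4969, Blue 0.4114, Green 0.3907.
Largest remainders: Red, Amber, Violet receive the extra seats.

Amber 14, Red 3, Green 6, Blue 6, Violet 13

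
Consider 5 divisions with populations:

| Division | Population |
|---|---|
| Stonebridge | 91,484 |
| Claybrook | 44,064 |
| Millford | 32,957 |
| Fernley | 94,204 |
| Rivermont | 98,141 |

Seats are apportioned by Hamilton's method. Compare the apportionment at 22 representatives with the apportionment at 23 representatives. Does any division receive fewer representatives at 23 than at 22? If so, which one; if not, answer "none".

At 22 seats: Stonebridge 5, Claybrook 3, Millford 2, Fernley 6, Rivermont 6.
At 23 seats: Stonebridge 6, Claybrook 3, Millford 2, Fernley 6, Rivermont 6.
No division's allocation decreased.

none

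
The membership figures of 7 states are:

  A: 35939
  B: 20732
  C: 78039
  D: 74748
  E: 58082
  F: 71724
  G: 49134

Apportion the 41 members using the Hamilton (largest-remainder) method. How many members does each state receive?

A 4, B 2, C 8, D 8, E 6, F 8, G 5

Standard divisor: 388398 ÷ 41 ≈ 9473.122.
Standard quotas: A 3.7938, B 2.1885, C 8.2379, D 7.8905, E 6.1312, F 7.5713, G 5.1867.
Lower quotas: A 3, B 2, C 8, D 7, E 6, F 7, G 5 (sum 38, leaving 3 seats).
Remainders in descending order: D 0.8905, A 0.7938, F 0.5713, C 0.2379, B 0.1885, G 0.1867, E 0.1312.
The surplus seats go to D, A, F.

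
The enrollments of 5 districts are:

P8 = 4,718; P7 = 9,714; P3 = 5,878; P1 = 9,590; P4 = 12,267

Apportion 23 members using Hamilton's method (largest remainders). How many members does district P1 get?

Total 42167; standard divisor 42167/23 ≈ 1833.348.
Standard quotas: P8 2.5734, P7 5.2985, P3 3.2062, P1 5.2309, P4 6.6910.
Lower quotas: P8 2, P7 5, P3 3, P1 5, P4 6 (sum 21, leaving 2 seats).
Remainders in descending order: P4 0.6910, P8 0.5734, P7 0.2985, P1 0.2309, P3 0.2062.
Largest remainders: P4, P8 receive the extra seats.
P1 receives 5.

5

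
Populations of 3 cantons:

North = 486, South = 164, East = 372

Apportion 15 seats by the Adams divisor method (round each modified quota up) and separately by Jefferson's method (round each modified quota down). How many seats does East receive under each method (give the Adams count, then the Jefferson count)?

Adams: North 7, South 3, East 5.
Jefferson: North 7, South 2, East 6.
East gets 5 under Adams and 6 under Jefferson.

5 and 6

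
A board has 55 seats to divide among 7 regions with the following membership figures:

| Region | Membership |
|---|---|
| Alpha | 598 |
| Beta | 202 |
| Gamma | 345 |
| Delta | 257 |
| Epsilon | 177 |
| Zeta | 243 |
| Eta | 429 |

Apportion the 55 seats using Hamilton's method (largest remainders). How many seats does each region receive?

The standard divisor is 2251/55 ≈ 40.927.
Standard quotas: Alpha 14.611, Beta 4.936, Gamma 8.430, Delta 6.279, Epsilon 4.325, Zeta 5.937, Eta 10.482.
Lower quotas: Alpha 14, Beta 4, Gamma 8, Delta 6, Epsilon 4, Zeta 5, Eta 10 (sum 51, leaving 4 seats).
Remainders in descending order: Zeta 0.937, Beta 0.936, Alpha 0.611, Eta 0.482, Gamma 0.430, Epsilon 0.325, Delta 0.279.
The surplus seats go to Zeta, Beta, Alpha, Eta.

Alpha 15, Beta 5, Gamma 8, Delta 6, Epsilon 4, Zeta 6, Eta 11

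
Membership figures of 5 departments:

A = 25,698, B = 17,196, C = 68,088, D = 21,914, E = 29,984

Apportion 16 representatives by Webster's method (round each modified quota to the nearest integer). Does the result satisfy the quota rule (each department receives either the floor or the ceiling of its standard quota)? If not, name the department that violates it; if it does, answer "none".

none

Standard quotas: A 2.524, B 1.689, C 6.688, D 2.153, E 2.945.
Webster allocation: A 2, B 2, C 7, D 2, E 3.
Every allocation lies between the lower and upper quota.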